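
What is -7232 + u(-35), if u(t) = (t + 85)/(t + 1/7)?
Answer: -882479/122 ≈ -7233.4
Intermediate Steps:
u(t) = (85 + t)/(1/7 + t) (u(t) = (85 + t)/(t + 1/7) = (85 + t)/(1/7 + t))
-7232 + u(-35) = -7232 + 7*(85 - 35)/(1 + 7*(-35)) = -7232 + 7*50/(1 - 245) = -7232 + 7*50/(-244) = -7232 + 7*(-1/244)*50 = -7232 - 175/122 = -882479/122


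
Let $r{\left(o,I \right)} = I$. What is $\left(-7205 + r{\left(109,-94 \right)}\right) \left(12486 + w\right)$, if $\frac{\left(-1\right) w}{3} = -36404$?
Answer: $-888273702$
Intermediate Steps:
$w = 109212$ ($w = \left(-3\right) \left(-36404\right) = 109212$)
$\left(-7205 + r{\left(109,-94 \right)}\right) \left(12486 + w\right) = \left(-7205 - 94\right) \left(12486 + 109212\right) = \left(-7299\right) 121698 = -888273702$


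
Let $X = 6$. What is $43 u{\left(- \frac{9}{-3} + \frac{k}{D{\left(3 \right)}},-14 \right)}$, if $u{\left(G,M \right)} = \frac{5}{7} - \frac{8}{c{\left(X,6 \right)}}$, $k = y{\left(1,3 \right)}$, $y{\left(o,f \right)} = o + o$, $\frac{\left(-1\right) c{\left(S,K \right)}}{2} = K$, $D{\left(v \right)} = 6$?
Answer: $\frac{1247}{21} \approx 59.381$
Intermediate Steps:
$c{\left(S,K \right)} = - 2 K$
$y{\left(o,f \right)} = 2 o$
$k = 2$ ($k = 2 \cdot 1 = 2$)
$u{\left(G,M \right)} = \frac{29}{21}$ ($u{\left(G,M \right)} = \frac{5}{7} - \frac{8}{\left(-2\right) 6} = 5 \cdot \frac{1}{7} - \frac{8}{-12} = \frac{5}{7} - - \frac{2}{3} = \frac{5}{7} + \frac{2}{3} = \frac{29}{21}$)
$43 u{\left(- \frac{9}{-3} + \frac{k}{D{\left(3 \right)}},-14 \right)} = 43 \cdot \frac{29}{21} = \frac{1247}{21}$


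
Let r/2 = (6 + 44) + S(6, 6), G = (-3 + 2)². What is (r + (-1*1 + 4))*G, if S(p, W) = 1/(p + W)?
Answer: 619/6 ≈ 103.17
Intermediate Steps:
S(p, W) = 1/(W + p)
G = 1 (G = (-1)² = 1)
r = 601/6 (r = 2*((6 + 44) + 1/(6 + 6)) = 2*(50 + 1/12) = 2*(601/12) = 601/6 ≈ 100.17)
(r + (-1*1 + 4))*G = (601/6 + (-1*1 + 4))*1 = (601/6 + (-1 + 4))*1 = (601/6 + 3)*1 = (619/6)*1 = 619/6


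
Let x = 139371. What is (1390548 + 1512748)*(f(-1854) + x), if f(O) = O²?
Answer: 10384181060352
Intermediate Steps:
(1390548 + 1512748)*(f(-1854) + x) = (1390548 + 1512748)*((-1854)² + 139371) = 2903296*(3437316 + 139371) = 2903296*3576687 = 10384181060352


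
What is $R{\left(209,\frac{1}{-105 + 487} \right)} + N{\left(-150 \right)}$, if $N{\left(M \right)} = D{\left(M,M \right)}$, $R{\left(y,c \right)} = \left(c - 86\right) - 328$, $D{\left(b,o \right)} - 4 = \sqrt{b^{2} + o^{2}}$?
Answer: $- \frac{156619}{382} + 150 \sqrt{2} \approx -197.87$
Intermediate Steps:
$D{\left(b,o \right)} = 4 + \sqrt{b^{2} + o^{2}}$
$R{\left(y,c \right)} = -414 + c$ ($R{\left(y,c \right)} = \left(c - 86\right) - 328 = \left(-86 + c\right) - 328 = -414 + c$)
$N{\left(M \right)} = 4 + \sqrt{2} \sqrt{M^{2}}$ ($N{\left(M \right)} = 4 + \sqrt{M^{2} + M^{2}} = 4 + \sqrt{2 M^{2}} = 4 + \sqrt{2} \sqrt{M^{2}}$)
$R{\left(209,\frac{1}{-105 + 487} \right)} + N{\left(-150 \right)} = \left(-414 + \frac{1}{-105 + 487}\right) + \left(4 + \sqrt{2} \sqrt{\left(-150\right)^{2}}\right) = \left(-414 + \frac{1}{382}\right) + \left(4 + \sqrt{2} \sqrt{22500}\right) = \left(-414 + \frac{1}{382}\right) + \left(4 + \sqrt{2} \cdot 150\right) = - \frac{158147}{382} + \left(4 + 150 \sqrt{2}\right) = - \frac{156619}{382} + 150 \sqrt{2}$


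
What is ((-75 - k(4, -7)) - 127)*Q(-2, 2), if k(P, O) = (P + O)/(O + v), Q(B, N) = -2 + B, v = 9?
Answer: 802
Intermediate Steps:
k(P, O) = (O + P)/(9 + O) (k(P, O) = (P + O)/(O + 9) = (O + P)/(9 + O))
((-75 - k(4, -7)) - 127)*Q(-2, 2) = ((-75 - (-7 + 4)/(9 - 7)) - 127)*(-2 - 2) = ((-75 - (-3)/2) - 127)*(-4) = ((-75 - 1*(-3/2)) - 127)*(-4) = ((-75 + 3/2) - 127)*(-4) = (-147/2 - 127)*(-4) = -401/2*(-4) = 802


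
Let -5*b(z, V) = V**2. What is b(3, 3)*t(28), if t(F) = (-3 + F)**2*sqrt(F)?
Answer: -2250*sqrt(7) ≈ -5952.9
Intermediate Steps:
b(z, V) = -V**2/5
t(F) = sqrt(F)*(-3 + F)**2
b(3, 3)*t(28) = (-1/5*3**2)*(sqrt(28)*(-3 + 28)**2) = (-1/5*9)*((2*sqrt(7))*25**2) = -9*2*sqrt(7)*625/5 = -2250*sqrt(7)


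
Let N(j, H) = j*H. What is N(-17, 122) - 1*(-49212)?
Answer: 47138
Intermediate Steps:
N(j, H) = H*j
N(-17, 122) - 1*(-49212) = 122*(-17) - 1*(-49212) = -2074 + 49212 = 47138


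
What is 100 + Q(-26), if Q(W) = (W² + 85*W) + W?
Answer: -1460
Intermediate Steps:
Q(W) = W² + 86*W
100 + Q(-26) = 100 - 26*(86 - 26) = 100 - 26*60 = 100 - 1560 = -1460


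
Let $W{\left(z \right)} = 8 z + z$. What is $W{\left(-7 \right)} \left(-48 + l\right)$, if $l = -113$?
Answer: $10143$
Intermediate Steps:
$W{\left(z \right)} = 9 z$
$W{\left(-7 \right)} \left(-48 + l\right) = 9 \left(-7\right) \left(-48 - 113\right) = \left(-63\right) \left(-161\right) = 10143$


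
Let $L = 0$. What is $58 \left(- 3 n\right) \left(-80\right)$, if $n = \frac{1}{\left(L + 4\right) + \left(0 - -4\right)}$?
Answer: $1740$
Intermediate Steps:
$n = \frac{1}{8}$ ($n = \frac{1}{\left(0 + 4\right) + \left(0 - -4\right)} = \frac{1}{4 + \left(0 + 4\right)} = \frac{1}{4 + 4} = \frac{1}{8} \approx 0.125$)
$58 \left(- 3 n\right) \left(-80\right) = 58 \left(\left(-3\right) \frac{1}{8}\right) \left(-80\right) = 58 \left(- \frac{3}{8}\right) \left(-80\right) = \left(- \frac{87}{4}\right) \left(-80\right) = 1740$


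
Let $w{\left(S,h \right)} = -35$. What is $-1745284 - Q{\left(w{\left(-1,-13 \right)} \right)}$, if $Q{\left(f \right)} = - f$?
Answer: $-1745319$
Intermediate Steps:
$-1745284 - Q{\left(w{\left(-1,-13 \right)} \right)} = -1745284 - \left(-1\right) \left(-35\right) = -1745284 - 35 = -1745319$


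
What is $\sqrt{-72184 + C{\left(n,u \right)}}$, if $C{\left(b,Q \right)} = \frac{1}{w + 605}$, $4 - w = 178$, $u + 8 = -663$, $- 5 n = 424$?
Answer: $\frac{i \sqrt{13408971593}}{431} \approx 268.67 i$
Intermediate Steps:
$n = - \frac{424}{5}$ ($n = \left(- \frac{1}{5}\right) 424 = - \frac{424}{5} \approx -84.8$)
$u = -671$ ($u = -8 - 663 = -671$)
$w = -174$ ($w = 4 - 178 = -174$)
$C{\left(b,Q \right)} = \frac{1}{431}$ ($C{\left(b,Q \right)} = \frac{1}{-174 + 605} = \frac{1}{431}$)
$\sqrt{-72184 + C{\left(n,u \right)}} = \sqrt{-72184 + \frac{1}{431}} = \sqrt{- \frac{31111303}{431}} = \frac{i \sqrt{13408971593}}{431}$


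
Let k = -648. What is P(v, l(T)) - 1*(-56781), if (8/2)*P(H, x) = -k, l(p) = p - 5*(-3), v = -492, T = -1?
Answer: 56943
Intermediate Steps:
l(p) = 15 + p (l(p) = p + 15 = 15 + p)
P(H, x) = 162 (P(H, x) = (-1*(-648))/4 = (¼)*648 = 162)
P(v, l(T)) - 1*(-56781) = 162 - 1*(-56781) = 162 + 56781 = 56943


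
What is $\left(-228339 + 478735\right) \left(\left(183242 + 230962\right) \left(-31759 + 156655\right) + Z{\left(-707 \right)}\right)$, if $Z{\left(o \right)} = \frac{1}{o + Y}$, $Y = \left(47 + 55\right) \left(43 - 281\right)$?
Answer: $\frac{323619582326059167716}{24983} \approx 1.2954 \cdot 10^{16}$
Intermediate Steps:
$Y = -24276$ ($Y = 102 \left(-238\right) = -24276$)
$Z{\left(o \right)} = \frac{1}{-24276 + o}$ ($Z{\left(o \right)} = \frac{1}{o - 24276} = \frac{1}{-24276 + o}$)
$\left(-228339 + 478735\right) \left(\left(183242 + 230962\right) \left(-31759 + 156655\right) + Z{\left(-707 \right)}\right) = \left(-228339 + 478735\right) \left(\left(183242 + 230962\right) \left(-31759 + 156655\right) + \frac{1}{-24276 - 707}\right) = 250396 \left(414204 \cdot 124896 + \frac{1}{-24983}\right) = 250396 \left(51732422784 - \frac{1}{24983}\right) = 250396 \cdot \frac{1292431118412671}{24983} = \frac{323619582326059167716}{24983}$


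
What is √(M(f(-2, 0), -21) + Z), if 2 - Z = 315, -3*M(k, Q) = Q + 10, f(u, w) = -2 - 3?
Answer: 4*I*√174/3 ≈ 17.588*I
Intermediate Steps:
f(u, w) = -5
M(k, Q) = -10/3 - Q/3 (M(k, Q) = -(Q + 10)/3 = -(10 + Q)/3 = -10/3 - Q/3)
Z = -313 (Z = 2 - 1*315 = 2 - 315 = -313)
√(M(f(-2, 0), -21) + Z) = √((-10/3 - ⅓*(-21)) - 313) = √((-10/3 + 7) - 313) = √(11/3 - 313) = √(-928/3) = 4*I*√174/3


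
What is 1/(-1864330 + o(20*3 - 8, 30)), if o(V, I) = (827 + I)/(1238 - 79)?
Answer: -1159/2160757613 ≈ -5.3639e-7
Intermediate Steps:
o(V, I) = 827/1159 + I/1159 (o(V, I) = (827 + I)/1159 = (827 + I)*(1/1159) = 827/1159 + I/1159)
1/(-1864330 + o(20*3 - 8, 30)) = 1/(-1864330 + (827/1159 + (1/1159)*30)) = 1/(-1864330 + (827/1159 + 30/1159)) = 1/(-1864330 + 857/1159) = 1/(-2160757613/1159) = -1159/2160757613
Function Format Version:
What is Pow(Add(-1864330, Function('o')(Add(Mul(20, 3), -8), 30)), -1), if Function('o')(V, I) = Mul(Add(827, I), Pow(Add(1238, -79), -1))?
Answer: Rational(-1159, 2160757613) ≈ -5.3639e-7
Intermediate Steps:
Function('o')(V, I) = Add(Rational(827, 1159), Mul(Rational(1, 1159), I)) (Function('o')(V, I) = Mul(Add(827, I), Pow(1159, -1)) = Mul(Add(827, I), Rational(1, 1159)) = Add(Rational(827, 1159), Mul(Rational(1, 1159), I)))
Pow(Add(-1864330, Function('o')(Add(Mul(20, 3), -8), 30)), -1) = Pow(Add(-1864330, Add(Rational(827, 1159), Mul(Rational(1, 1159), 30))), -1) = Pow(Add(-1864330, Add(Rational(827, 1159), Rational(30, 1159))), -1) = Pow(Add(-1864330, Rational(857, 1159)), -1) = Pow(Rational(-2160757613, 1159), -1) = Rational(-1159, 2160757613)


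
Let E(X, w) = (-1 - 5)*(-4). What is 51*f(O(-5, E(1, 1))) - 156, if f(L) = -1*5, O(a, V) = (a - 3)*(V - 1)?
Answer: -411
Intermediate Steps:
E(X, w) = 24 (E(X, w) = -6*(-4) = 24)
O(a, V) = (-1 + V)*(-3 + a) (O(a, V) = (-3 + a)*(-1 + V) = (-1 + V)*(-3 + a))
f(L) = -5
51*f(O(-5, E(1, 1))) - 156 = 51*(-5) - 156 = -255 - 156 = -411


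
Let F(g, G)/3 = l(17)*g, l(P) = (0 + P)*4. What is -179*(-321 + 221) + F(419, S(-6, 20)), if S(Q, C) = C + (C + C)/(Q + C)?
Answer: 103376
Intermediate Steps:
l(P) = 4*P (l(P) = P*4 = 4*P)
S(Q, C) = C + 2*C/(C + Q) (S(Q, C) = C + (2*C)/(C + Q) = C + 2*C/(C + Q))
F(g, G) = 204*g (F(g, G) = 3*((4*17)*g) = 3*(68*g) = 204*g)
-179*(-321 + 221) + F(419, S(-6, 20)) = -179*(-321 + 221) + 204*419 = -179*(-100) + 85476 = 17900 + 85476 = 103376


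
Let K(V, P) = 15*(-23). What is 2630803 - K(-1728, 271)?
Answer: 2631148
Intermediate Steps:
K(V, P) = -345
2630803 - K(-1728, 271) = 2630803 - 1*(-345) = 2630803 + 345 = 2631148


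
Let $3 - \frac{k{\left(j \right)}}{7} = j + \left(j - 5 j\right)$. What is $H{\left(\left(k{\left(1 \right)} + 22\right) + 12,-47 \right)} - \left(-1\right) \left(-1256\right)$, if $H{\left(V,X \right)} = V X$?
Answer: $-4828$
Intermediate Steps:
$k{\left(j \right)} = 21 + 21 j$ ($k{\left(j \right)} = 21 - 7 \left(j + \left(j - 5 j\right)\right) = 21 - 7 \left(j - 4 j\right) = 21 - 7 \left(- 3 j\right) = 21 + 21 j$)
$H{\left(\left(k{\left(1 \right)} + 22\right) + 12,-47 \right)} - \left(-1\right) \left(-1256\right) = \left(\left(\left(21 + 21 \cdot 1\right) + 22\right) + 12\right) \left(-47\right) - \left(-1\right) \left(-1256\right) = \left(\left(\left(21 + 21\right) + 22\right) + 12\right) \left(-47\right) - 1256 = \left(\left(42 + 22\right) + 12\right) \left(-47\right) - 1256 = \left(64 + 12\right) \left(-47\right) - 1256 = 76 \left(-47\right) - 1256 = -3572 - 1256 = -4828$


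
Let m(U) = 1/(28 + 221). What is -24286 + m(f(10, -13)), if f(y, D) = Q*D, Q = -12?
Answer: -6047213/249 ≈ -24286.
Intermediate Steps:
f(y, D) = -12*D
m(U) = 1/249
-24286 + m(f(10, -13)) = -24286 + 1/249 = -6047213/249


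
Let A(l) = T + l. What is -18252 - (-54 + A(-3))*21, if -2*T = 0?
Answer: -17055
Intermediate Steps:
T = 0 (T = -1/2*0 = 0)
A(l) = l (A(l) = 0 + l = l)
-18252 - (-54 + A(-3))*21 = -18252 - (-54 - 3)*21 = -18252 - (-57)*21 = -18252 - 1*(-1197) = -18252 + 1197 = -17055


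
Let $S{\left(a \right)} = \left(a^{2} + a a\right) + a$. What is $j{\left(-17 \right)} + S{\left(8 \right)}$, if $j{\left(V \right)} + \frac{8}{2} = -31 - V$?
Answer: $118$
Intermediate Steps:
$j{\left(V \right)} = -35 - V$ ($j{\left(V \right)} = -4 - \left(31 + V\right) = -35 - V$)
$S{\left(a \right)} = a + 2 a^{2}$ ($S{\left(a \right)} = \left(a^{2} + a^{2}\right) + a = 2 a^{2} + a = a + 2 a^{2}$)
$j{\left(-17 \right)} + S{\left(8 \right)} = \left(-35 - -17\right) + 8 \left(1 + 2 \cdot 8\right) = \left(-35 + 17\right) + 8 \left(1 + 16\right) = -18 + 8 \cdot 17 = -18 + 136 = 118$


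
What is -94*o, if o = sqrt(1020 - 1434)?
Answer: -282*I*sqrt(46) ≈ -1912.6*I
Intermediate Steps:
o = 3*I*sqrt(46) (o = sqrt(-414) = 3*I*sqrt(46) ≈ 20.347*I)
-94*o = -282*I*sqrt(46)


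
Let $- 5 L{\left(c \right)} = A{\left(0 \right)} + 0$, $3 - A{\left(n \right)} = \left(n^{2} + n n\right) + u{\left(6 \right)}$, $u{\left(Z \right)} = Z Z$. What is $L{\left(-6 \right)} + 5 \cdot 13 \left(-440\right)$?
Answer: $- \frac{142967}{5} \approx -28593.0$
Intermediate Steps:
$u{\left(Z \right)} = Z^{2}$
$A{\left(n \right)} = -33 - 2 n^{2}$ ($A{\left(n \right)} = 3 - \left(\left(n^{2} + n n\right) + 6^{2}\right) = 3 - \left(\left(n^{2} + n^{2}\right) + 36\right) = 3 - \left(2 n^{2} + 36\right) = 3 - \left(36 + 2 n^{2}\right) = -33 - 2 n^{2}$)
$L{\left(c \right)} = \frac{33}{5}$ ($L{\left(c \right)} = - \frac{\left(-33 - 2 \cdot 0^{2}\right) + 0}{5} = - \frac{\left(-33 - 0\right) + 0}{5} = - \frac{\left(-33 + 0\right) + 0}{5} = - \frac{-33 + 0}{5} = \left(- \frac{1}{5}\right) \left(-33\right) = \frac{33}{5}$)
$L{\left(-6 \right)} + 5 \cdot 13 \left(-440\right) = \frac{33}{5} + 5 \cdot 13 \left(-440\right) = \frac{33}{5} + 65 \left(-440\right) = \frac{33}{5} - 28600 = - \frac{142967}{5}$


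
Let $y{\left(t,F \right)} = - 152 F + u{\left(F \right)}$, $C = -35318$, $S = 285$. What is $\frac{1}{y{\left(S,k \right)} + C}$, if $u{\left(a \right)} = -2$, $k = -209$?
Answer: $- \frac{1}{3552} \approx -0.00028153$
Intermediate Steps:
$y{\left(t,F \right)} = -2 - 152 F$ ($y{\left(t,F \right)} = - 152 F - 2 = -2 - 152 F$)
$\frac{1}{y{\left(S,k \right)} + C} = \frac{1}{\left(-2 - -31768\right) - 35318} = \frac{1}{\left(-2 + 31768\right) - 35318} = \frac{1}{31766 - 35318} = \frac{1}{-3552} = - \frac{1}{3552}$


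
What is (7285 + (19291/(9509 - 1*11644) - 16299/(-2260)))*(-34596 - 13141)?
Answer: -335515248316817/965020 ≈ -3.4768e+8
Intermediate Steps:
(7285 + (19291/(9509 - 1*11644) - 16299/(-2260)))*(-34596 - 13141) = (7285 + (19291/(9509 - 11644) - 16299*(-1/2260)))*(-47737) = (7285 + (19291/(-2135) + 16299/2260))*(-47737) = (7285 + (19291*(-1/2135) + 16299/2260))*(-47737) = (7285 + (-19291/2135 + 16299/2260))*(-47737) = (7285 - 1759859/965020)*(-47737) = (7028410841/965020)*(-47737) = -335515248316817/965020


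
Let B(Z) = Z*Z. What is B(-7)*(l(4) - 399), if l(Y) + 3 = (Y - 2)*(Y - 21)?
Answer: -21364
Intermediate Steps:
B(Z) = Z²
l(Y) = -3 + (-21 + Y)*(-2 + Y) (l(Y) = -3 + (Y - 2)*(Y - 21) = -3 + (-2 + Y)*(-21 + Y) = -3 + (-21 + Y)*(-2 + Y))
B(-7)*(l(4) - 399) = (-7)²*((39 + 4² - 23*4) - 399) = 49*((39 + 16 - 92) - 399) = 49*(-37 - 399) = 49*(-436) = -21364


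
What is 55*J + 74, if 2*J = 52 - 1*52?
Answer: 74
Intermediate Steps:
J = 0 (J = (52 - 1*52)/2 = (52 - 52)/2 = (½)*0 = 0)
55*J + 74 = 55*0 + 74 = 0 + 74 = 74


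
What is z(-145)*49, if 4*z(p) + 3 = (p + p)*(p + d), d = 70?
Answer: 1065603/4 ≈ 2.6640e+5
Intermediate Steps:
z(p) = -3/4 + p*(70 + p)/2 (z(p) = -3/4 + ((p + p)*(p + 70))/4 = -3/4 + ((2*p)*(70 + p))/4 = -3/4 + (2*p*(70 + p))/4 = -3/4 + p*(70 + p)/2)
z(-145)*49 = (-3/4 + (1/2)*(-145)**2 + 35*(-145))*49 = (-3/4 + (1/2)*21025 - 5075)*49 = (-3/4 + 21025/2 - 5075)*49 = (21747/4)*49 = 1065603/4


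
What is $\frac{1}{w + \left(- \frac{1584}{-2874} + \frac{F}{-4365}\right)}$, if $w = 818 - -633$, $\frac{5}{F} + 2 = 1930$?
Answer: $\frac{806225976}{1170278240713} \approx 0.00068892$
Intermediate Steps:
$F = \frac{5}{1928}$ ($F = \frac{5}{-2 + 1930} = \frac{5}{1928} \approx 0.0025934$)
$w = 1451$ ($w = 818 + 633 = 1451$)
$\frac{1}{w + \left(- \frac{1584}{-2874} + \frac{F}{-4365}\right)} = \frac{1}{1451 + \left(- \frac{1584}{-2874} + \frac{5}{1928 \left(-4365\right)}\right)} = \frac{1}{1451 + \left(\left(-1584\right) \left(- \frac{1}{2874}\right) + \frac{5}{1928} \left(- \frac{1}{4365}\right)\right)} = \frac{1}{1451 + \left(\frac{264}{479} - \frac{1}{1683144}\right)} = \frac{1}{1451 + \frac{444349537}{806225976}} = \frac{1}{\frac{1170278240713}{806225976}} = \frac{806225976}{1170278240713}$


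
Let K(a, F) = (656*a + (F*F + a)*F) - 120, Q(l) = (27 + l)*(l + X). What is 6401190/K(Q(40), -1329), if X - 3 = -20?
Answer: -3200595/1174185751 ≈ -0.0027258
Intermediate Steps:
X = -17 (X = 3 - 20 = -17)
Q(l) = (-17 + l)*(27 + l) (Q(l) = (27 + l)*(l - 17) = (27 + l)*(-17 + l) = (-17 + l)*(27 + l))
K(a, F) = -120 + 656*a + F*(a + F²) (K(a, F) = (656*a + (F² + a)*F) - 120 = (656*a + (a + F²)*F) - 120 = (656*a + F*(a + F²)) - 120 = -120 + 656*a + F*(a + F²))
6401190/K(Q(40), -1329) = 6401190/(-120 + (-1329)³ + 656*(-459 + 40² + 10*40) - 1329*(-459 + 40² + 10*40)) = 6401190/(-120 - 2347334289 + 656*(-459 + 1600 + 400) - 1329*(-459 + 1600 + 400)) = 6401190/(-120 - 2347334289 + 656*1541 - 1329*1541) = 6401190/(-120 - 2347334289 + 1010896 - 2047989) = 6401190/(-2348371502) = 6401190*(-1/2348371502) = -3200595/1174185751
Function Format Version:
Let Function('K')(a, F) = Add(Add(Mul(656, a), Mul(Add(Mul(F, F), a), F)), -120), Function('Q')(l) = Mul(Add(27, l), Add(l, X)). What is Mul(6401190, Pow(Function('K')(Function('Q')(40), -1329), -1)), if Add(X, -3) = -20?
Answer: Rational(-3200595, 1174185751) ≈ -0.0027258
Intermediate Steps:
X = -17 (X = Add(3, -20) = -17)
Function('Q')(l) = Mul(Add(-17, l), Add(27, l)) (Function('Q')(l) = Mul(Add(27, l), Add(l, -17)) = Mul(Add(27, l), Add(-17, l)) = Mul(Add(-17, l), Add(27, l)))
Function('K')(a, F) = Add(-120, Mul(656, a), Mul(F, Add(a, Pow(F, 2)))) (Function('K')(a, F) = Add(Add(Mul(656, a), Mul(Add(Pow(F, 2), a), F)), -120) = Add(Add(Mul(656, a), Mul(Add(a, Pow(F, 2)), F)), -120) = Add(Add(Mul(656, a), Mul(F, Add(a, Pow(F, 2)))), -120) = Add(-120, Mul(656, a), Mul(F, Add(a, Pow(F, 2)))))
Mul(6401190, Pow(Function('K')(Function('Q')(40), -1329), -1)) = Mul(6401190, Pow(Add(-120, Pow(-1329, 3), Mul(656, Add(-459, Pow(40, 2), Mul(10, 40))), Mul(-1329, Add(-459, Pow(40, 2), Mul(10, 40)))), -1)) = Mul(6401190, Pow(Add(-120, -2347334289, Mul(656, Add(-459, 1600, 400)), Mul(-1329, Add(-459, 1600, 400))), -1)) = Mul(6401190, Pow(Add(-120, -2347334289, Mul(656, 1541), Mul(-1329, 1541)), -1)) = Mul(6401190, Pow(Add(-120, -2347334289, 1010896, -2047989), -1)) = Mul(6401190, Pow(-2348371502, -1)) = Mul(6401190, Rational(-1, 2348371502)) = Rational(-3200595, 1174185751)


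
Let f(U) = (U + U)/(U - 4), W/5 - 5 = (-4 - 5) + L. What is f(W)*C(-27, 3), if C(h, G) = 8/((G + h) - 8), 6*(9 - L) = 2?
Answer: -35/58 ≈ -0.60345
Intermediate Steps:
L = 26/3 (L = 9 - 1/6*2 = 9 - 1/3 = 26/3 ≈ 8.6667)
C(h, G) = 8/(-8 + G + h)
W = 70/3 (W = 25 + 5*((-4 - 5) + 26/3) = 25 + 5*(-9 + 26/3) = 25 + 5*(-1/3) = 25 - 5/3 = 70/3 ≈ 23.333)
f(U) = 2*U/(-4 + U) (f(U) = (2*U)/(-4 + U) = 2*U/(-4 + U))
f(W)*C(-27, 3) = (2*(70/3)/(-4 + 70/3))*(8/(-8 + 3 - 27)) = (2*(70/3)/(58/3))*(8/(-32)) = (2*(70/3)*(3/58))*(8*(-1/32)) = (70/29)*(-1/4) = -35/58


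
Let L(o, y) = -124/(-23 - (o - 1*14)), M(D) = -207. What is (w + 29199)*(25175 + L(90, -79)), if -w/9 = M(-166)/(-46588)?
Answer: 102743366287997/139764 ≈ 7.3512e+8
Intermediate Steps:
L(o, y) = -124/(-9 - o) (L(o, y) = -124/(-23 - (o - 14)) = -124/(-23 - (-14 + o)) = -124/(-23 + (14 - o)) = -124/(-9 - o))
w = -1863/46588 (w = -(-1863)/(-46588) = -(-1863)*(-1)/46588 = -9*207/46588 = -1863/46588 ≈ -0.039989)
(w + 29199)*(25175 + L(90, -79)) = (-1863/46588 + 29199)*(25175 + 124/(9 + 90)) = 1360321149*(25175 + 124/99)/46588 = (1360321149/46588)*(2492449/99) = 102743366287997/139764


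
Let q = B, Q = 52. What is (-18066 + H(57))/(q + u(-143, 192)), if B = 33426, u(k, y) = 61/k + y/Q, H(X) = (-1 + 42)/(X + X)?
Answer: -294506069/544963890 ≈ -0.54041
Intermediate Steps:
H(X) = 41/(2*X) (H(X) = 41/((2*X)) = 41*(1/(2*X)) = 41/(2*X))
u(k, y) = 61/k + y/52
q = 33426
(-18066 + H(57))/(q + u(-143, 192)) = (-18066 + (41/2)/57)/(33426 + (61/(-143) + (1/52)*192)) = (-18066 + (41/2)*(1/57))/(33426 + (61*(-1/143) + 48/13)) = (-18066 + 41/114)/(33426 + (-61/143 + 48/13)) = -2059483/(114*(33426 + 467/143)) = -2059483/(114*4780385/143) = -2059483/114*143/4780385 = -294506069/544963890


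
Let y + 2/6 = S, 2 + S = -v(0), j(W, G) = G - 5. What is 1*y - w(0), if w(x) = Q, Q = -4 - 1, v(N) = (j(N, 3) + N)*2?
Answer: 20/3 ≈ 6.6667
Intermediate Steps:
j(W, G) = -5 + G
v(N) = -4 + 2*N (v(N) = ((-5 + 3) + N)*2 = (-2 + N)*2 = -4 + 2*N)
S = 2 (S = -2 - (-4 + 2*0) = -2 - (-4 + 0) = -2 - 1*(-4) = -2 + 4 = 2)
y = 5/3 (y = -⅓ + 2 = 5/3 ≈ 1.6667)
Q = -5
w(x) = -5
1*y - w(0) = 1*(5/3) - 1*(-5) = 5/3 + 5 = 20/3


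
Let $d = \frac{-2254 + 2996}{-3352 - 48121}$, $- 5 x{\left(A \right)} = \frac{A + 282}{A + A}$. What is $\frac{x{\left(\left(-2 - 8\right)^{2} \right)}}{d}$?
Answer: $\frac{9831343}{371000} \approx 26.5$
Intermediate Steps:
$x{\left(A \right)} = - \frac{282 + A}{10 A}$ ($x{\left(A \right)} = - \frac{\left(A + 282\right) \frac{1}{A + A}}{5} = - \frac{\left(282 + A\right) \frac{1}{2 A}}{5} = - \frac{\frac{1}{2} \frac{1}{A} \left(282 + A\right)}{5} = - \frac{282 + A}{10 A}$)
$d = - \frac{742}{51473}$ ($d = \frac{742}{-51473} = 742 \left(- \frac{1}{51473}\right) = - \frac{742}{51473} \approx -0.014415$)
$\frac{x{\left(\left(-2 - 8\right)^{2} \right)}}{d} = \frac{\frac{1}{10} \frac{1}{\left(-2 - 8\right)^{2}} \left(-282 - \left(-2 - 8\right)^{2}\right)}{- \frac{742}{51473}} = \frac{-282 - \left(-2 - 8\right)^{2}}{10 \left(-2 - 8\right)^{2}} \left(- \frac{51473}{742}\right) = \frac{-282 - \left(-10\right)^{2}}{10 \left(-10\right)^{2}} \left(- \frac{51473}{742}\right) = \frac{-282 - 100}{10 \cdot 100} \left(- \frac{51473}{742}\right) = \frac{1}{10} \cdot \frac{1}{100} \left(-282 - 100\right) \left(- \frac{51473}{742}\right) = \frac{1}{10} \cdot \frac{1}{100} \left(-382\right) \left(- \frac{51473}{742}\right) = \left(- \frac{191}{500}\right) \left(- \frac{51473}{742}\right) = \frac{9831343}{371000}$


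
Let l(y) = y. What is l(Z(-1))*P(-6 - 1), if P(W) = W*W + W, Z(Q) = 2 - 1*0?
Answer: 84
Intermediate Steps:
Z(Q) = 2 (Z(Q) = 2 + 0 = 2)
P(W) = W + W**2 (P(W) = W**2 + W = W + W**2)
l(Z(-1))*P(-6 - 1) = 2*((-6 - 1)*(1 + (-6 - 1))) = 2*(-7*(1 - 7)) = 2*(-7*(-6)) = 2*42 = 84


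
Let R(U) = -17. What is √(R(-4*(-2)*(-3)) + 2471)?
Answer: √2454 ≈ 49.538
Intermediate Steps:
√(R(-4*(-2)*(-3)) + 2471) = √(-17 + 2471) = √2454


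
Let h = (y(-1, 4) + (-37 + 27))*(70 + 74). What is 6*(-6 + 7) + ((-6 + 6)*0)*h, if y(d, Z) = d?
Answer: 6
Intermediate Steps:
h = -1584 (h = (-1 + (-37 + 27))*(70 + 74) = (-1 - 10)*144 = -11*144 = -1584)
6*(-6 + 7) + ((-6 + 6)*0)*h = 6*(-6 + 7) + ((-6 + 6)*0)*(-1584) = 6*1 + (0*0)*(-1584) = 6 + 0*(-1584) = 6 + 0 = 6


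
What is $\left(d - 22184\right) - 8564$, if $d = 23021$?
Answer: $-7727$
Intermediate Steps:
$\left(d - 22184\right) - 8564 = \left(23021 - 22184\right) - 8564 = 837 - 8564 = -7727$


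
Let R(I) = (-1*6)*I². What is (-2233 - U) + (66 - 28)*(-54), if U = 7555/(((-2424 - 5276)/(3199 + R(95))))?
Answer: -83585861/1540 ≈ -54277.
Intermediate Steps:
R(I) = -6*I²
U = 76986961/1540 (U = 7555/(((-2424 - 5276)/(3199 - 6*95²))) = 7555/((-7700/(3199 - 6*9025))) = 7555/((-7700/(3199 - 54150))) = 7555/((-7700/(-50951))) = 7555/((-7700*(-1/50951))) = 7555/(7700/50951) = 7555*(50951/7700) = 76986961/1540 ≈ 49992.)
(-2233 - U) + (66 - 28)*(-54) = (-2233 - 1*76986961/1540) + (66 - 28)*(-54) = (-2233 - 76986961/1540) + 38*(-54) = -80425781/1540 - 2052 = -83585861/1540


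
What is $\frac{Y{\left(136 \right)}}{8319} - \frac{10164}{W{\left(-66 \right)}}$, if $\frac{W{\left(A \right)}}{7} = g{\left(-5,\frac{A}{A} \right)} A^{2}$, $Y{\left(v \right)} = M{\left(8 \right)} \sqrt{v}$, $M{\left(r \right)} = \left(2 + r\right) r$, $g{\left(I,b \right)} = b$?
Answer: $- \frac{1}{3} + \frac{160 \sqrt{34}}{8319} \approx -0.22119$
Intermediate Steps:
$M{\left(r \right)} = r \left(2 + r\right)$
$Y{\left(v \right)} = 80 \sqrt{v}$ ($Y{\left(v \right)} = 8 \left(2 + 8\right) \sqrt{v} = 8 \cdot 10 \sqrt{v} = 80 \sqrt{v}$)
$W{\left(A \right)} = 7 A^{2}$ ($W{\left(A \right)} = 7 \frac{A}{A} A^{2} = 7 \cdot 1 A^{2} = 7 A^{2}$)
$\frac{Y{\left(136 \right)}}{8319} - \frac{10164}{W{\left(-66 \right)}} = \frac{80 \sqrt{136}}{8319} - \frac{10164}{7 \left(-66\right)^{2}} = 80 \cdot 2 \sqrt{34} \cdot \frac{1}{8319} - \frac{10164}{7 \cdot 4356} = 160 \sqrt{34} \cdot \frac{1}{8319} - \frac{10164}{30492} = \frac{160 \sqrt{34}}{8319} - \frac{1}{3} = - \frac{1}{3} + \frac{160 \sqrt{34}}{8319}$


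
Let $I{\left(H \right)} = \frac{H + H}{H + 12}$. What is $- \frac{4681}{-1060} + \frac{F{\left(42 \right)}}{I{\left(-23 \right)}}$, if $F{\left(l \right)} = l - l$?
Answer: $\frac{4681}{1060} \approx 4.416$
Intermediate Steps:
$F{\left(l \right)} = 0$
$I{\left(H \right)} = \frac{2 H}{12 + H}$
$- \frac{4681}{-1060} + \frac{F{\left(42 \right)}}{I{\left(-23 \right)}} = - \frac{4681}{-1060} + \frac{0}{2 \left(-23\right) \frac{1}{12 - 23}} = \left(-4681\right) \left(- \frac{1}{1060}\right) + \frac{0}{2 \left(-23\right) \frac{1}{-11}} = \frac{4681}{1060} + \frac{0}{2 \left(-23\right) \left(- \frac{1}{11}\right)} = \frac{4681}{1060} + \frac{0}{\frac{46}{11}} = \frac{4681}{1060} + 0 \cdot \frac{11}{46} = \frac{4681}{1060} + 0 = \frac{4681}{1060}$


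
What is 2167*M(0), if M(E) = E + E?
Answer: 0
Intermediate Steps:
M(E) = 2*E
2167*M(0) = 2167*(2*0) = 2167*0 = 0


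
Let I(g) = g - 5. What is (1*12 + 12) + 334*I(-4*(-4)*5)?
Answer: 25074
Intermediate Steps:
I(g) = -5 + g
(1*12 + 12) + 334*I(-4*(-4)*5) = (1*12 + 12) + 334*(-5 - 4*(-4)*5) = (12 + 12) + 334*(-5 + 16*5) = 24 + 334*(-5 + 80) = 24 + 334*75 = 24 + 25050 = 25074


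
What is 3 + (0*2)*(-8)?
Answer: 3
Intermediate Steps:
3 + (0*2)*(-8) = 3 + 0*(-8) = 3 + 0 = 3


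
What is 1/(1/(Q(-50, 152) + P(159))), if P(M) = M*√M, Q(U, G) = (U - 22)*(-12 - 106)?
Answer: 8496 + 159*√159 ≈ 10501.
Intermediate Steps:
Q(U, G) = 2596 - 118*U (Q(U, G) = (-22 + U)*(-118) = 2596 - 118*U)
P(M) = M^(3/2)
1/(1/(Q(-50, 152) + P(159))) = 1/(1/((2596 - 118*(-50)) + 159^(3/2))) = 1/(1/((2596 + 5900) + 159*√159)) = 1/(1/(8496 + 159*√159)) = 8496 + 159*√159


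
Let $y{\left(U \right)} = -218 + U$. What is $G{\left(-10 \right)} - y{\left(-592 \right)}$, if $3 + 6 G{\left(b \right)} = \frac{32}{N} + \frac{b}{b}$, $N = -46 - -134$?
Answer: $\frac{8907}{11} \approx 809.73$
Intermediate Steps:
$N = 88$ ($N = -46 + 134 = 88$)
$G{\left(b \right)} = - \frac{3}{11}$ ($G{\left(b \right)} = - \frac{1}{2} + \frac{\frac{32}{88} + \frac{b}{b}}{6} = - \frac{1}{2} + \frac{32 \cdot \frac{1}{88} + 1}{6} = - \frac{1}{2} + \frac{\frac{4}{11} + 1}{6} = - \frac{1}{2} + \frac{1}{6} \cdot \frac{15}{11} = - \frac{1}{2} + \frac{5}{22} = - \frac{3}{11}$)
$G{\left(-10 \right)} - y{\left(-592 \right)} = - \frac{3}{11} - \left(-218 - 592\right) = - \frac{3}{11} - -810 = - \frac{3}{11} + 810 = \frac{8907}{11}$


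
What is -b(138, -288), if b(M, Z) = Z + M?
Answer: 150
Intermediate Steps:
b(M, Z) = M + Z
-b(138, -288) = -(138 - 288) = -1*(-150) = 150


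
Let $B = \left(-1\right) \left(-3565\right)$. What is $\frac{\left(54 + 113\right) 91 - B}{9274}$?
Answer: $\frac{5816}{4637} \approx 1.2543$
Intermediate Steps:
$B = 3565$
$\frac{\left(54 + 113\right) 91 - B}{9274} = \frac{\left(54 + 113\right) 91 - 3565}{9274} = \left(167 \cdot 91 - 3565\right) \frac{1}{9274} = \left(15197 - 3565\right) \frac{1}{9274} = 11632 \cdot \frac{1}{9274} = \frac{5816}{4637}$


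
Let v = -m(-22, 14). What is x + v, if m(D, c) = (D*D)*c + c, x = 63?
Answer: -6727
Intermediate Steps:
m(D, c) = c + c*D**2 (m(D, c) = D**2*c + c = c*D**2 + c = c + c*D**2)
v = -6790 (v = -14*(1 + (-22)**2) = -14*(1 + 484) = -14*485 = -1*6790 = -6790)
x + v = 63 - 6790 = -6727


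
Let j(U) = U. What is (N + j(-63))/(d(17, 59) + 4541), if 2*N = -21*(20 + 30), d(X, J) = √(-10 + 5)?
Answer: -445018/3436781 + 98*I*√5/3436781 ≈ -0.12949 + 6.3762e-5*I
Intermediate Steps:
d(X, J) = I*√5 (d(X, J) = √(-5) = I*√5)
N = -525 (N = (-21*(20 + 30))/2 = (-21*50)/2 = (½)*(-1050) = -525)
(N + j(-63))/(d(17, 59) + 4541) = (-525 - 63)/(I*√5 + 4541) = -588/(4541 + I*√5)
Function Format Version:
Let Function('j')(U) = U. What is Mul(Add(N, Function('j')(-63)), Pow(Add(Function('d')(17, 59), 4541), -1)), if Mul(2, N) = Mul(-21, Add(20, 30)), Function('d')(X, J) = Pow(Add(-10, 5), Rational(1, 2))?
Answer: Add(Rational(-445018, 3436781), Mul(Rational(98, 3436781), I, Pow(5, Rational(1, 2)))) ≈ Add(-0.12949, Mul(6.3762e-5, I))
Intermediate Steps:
Function('d')(X, J) = Mul(I, Pow(5, Rational(1, 2))) (Function('d')(X, J) = Pow(-5, Rational(1, 2)) = Mul(I, Pow(5, Rational(1, 2))))
N = -525 (N = Mul(Rational(1, 2), Mul(-21, Add(20, 30))) = Mul(Rational(1, 2), Mul(-21, 50)) = Mul(Rational(1, 2), -1050) = -525)
Mul(Add(N, Function('j')(-63)), Pow(Add(Function('d')(17, 59), 4541), -1)) = Mul(Add(-525, -63), Pow(Add(Mul(I, Pow(5, Rational(1, 2))), 4541), -1)) = Mul(-588, Pow(Add(4541, Mul(I, Pow(5, Rational(1, 2)))), -1))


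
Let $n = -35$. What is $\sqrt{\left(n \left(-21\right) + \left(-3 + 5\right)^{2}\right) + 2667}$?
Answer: $\sqrt{3406} \approx 58.361$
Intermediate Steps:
$\sqrt{\left(n \left(-21\right) + \left(-3 + 5\right)^{2}\right) + 2667} = \sqrt{\left(\left(-35\right) \left(-21\right) + \left(-3 + 5\right)^{2}\right) + 2667} = \sqrt{\left(735 + 2^{2}\right) + 2667} = \sqrt{\left(735 + 4\right) + 2667} = \sqrt{739 + 2667} = \sqrt{3406}$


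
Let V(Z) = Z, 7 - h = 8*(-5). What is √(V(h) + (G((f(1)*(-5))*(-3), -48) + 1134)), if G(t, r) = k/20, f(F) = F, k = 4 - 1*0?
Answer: √29530/5 ≈ 34.369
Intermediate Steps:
k = 4 (k = 4 + 0 = 4)
G(t, r) = ⅕ (G(t, r) = 4/20 = 4*(1/20) = ⅕)
h = 47 (h = 7 - 8*(-5) = 7 - 1*(-40) = 7 + 40 = 47)
√(V(h) + (G((f(1)*(-5))*(-3), -48) + 1134)) = √(47 + (⅕ + 1134)) = √(47 + 5671/5) = √(5906/5) = √29530/5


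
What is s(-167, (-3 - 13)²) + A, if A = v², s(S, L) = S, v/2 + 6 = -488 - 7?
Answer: 1003837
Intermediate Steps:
v = -1002 (v = -12 + 2*(-488 - 7) = -12 + 2*(-495) = -12 - 990 = -1002)
A = 1004004 (A = (-1002)² = 1004004)
s(-167, (-3 - 13)²) + A = -167 + 1004004 = 1003837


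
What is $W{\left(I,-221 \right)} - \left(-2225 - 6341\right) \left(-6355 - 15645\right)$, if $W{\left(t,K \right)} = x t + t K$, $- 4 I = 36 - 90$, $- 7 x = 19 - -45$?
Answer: $- \frac{2638371497}{14} \approx -1.8846 \cdot 10^{8}$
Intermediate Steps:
$x = - \frac{64}{7}$ ($x = - \frac{19 - -45}{7} = - \frac{19 + 45}{7} = \left(- \frac{1}{7}\right) 64 = - \frac{64}{7} \approx -9.1429$)
$I = \frac{27}{2}$ ($I = - \frac{36 - 90}{4} = \left(- \frac{1}{4}\right) \left(-54\right) = \frac{27}{2} \approx 13.5$)
$W{\left(t,K \right)} = - \frac{64 t}{7} + K t$ ($W{\left(t,K \right)} = - \frac{64 t}{7} + t K = - \frac{64 t}{7} + K t$)
$W{\left(I,-221 \right)} - \left(-2225 - 6341\right) \left(-6355 - 15645\right) = \frac{1}{7} \cdot \frac{27}{2} \left(-64 + 7 \left(-221\right)\right) - \left(-2225 - 6341\right) \left(-6355 - 15645\right) = \frac{1}{7} \cdot \frac{27}{2} \left(-64 - 1547\right) - \left(-8566\right) \left(-22000\right) = \frac{1}{7} \cdot \frac{27}{2} \left(-1611\right) - 188452000 = - \frac{43497}{14} - 188452000 = - \frac{2638371497}{14}$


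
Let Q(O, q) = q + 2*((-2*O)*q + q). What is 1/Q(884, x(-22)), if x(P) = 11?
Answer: -1/38863 ≈ -2.5731e-5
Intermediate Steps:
Q(O, q) = 3*q - 4*O*q (Q(O, q) = q + 2*(-2*O*q + q) = q + 2*(q - 2*O*q) = q + (2*q - 4*O*q) = 3*q - 4*O*q)
1/Q(884, x(-22)) = 1/(11*(3 - 4*884)) = 1/(11*(3 - 3536)) = 1/(11*(-3533)) = 1/(-38863) = -1/38863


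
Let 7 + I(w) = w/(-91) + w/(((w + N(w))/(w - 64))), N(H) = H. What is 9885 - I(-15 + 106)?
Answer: 19759/2 ≈ 9879.5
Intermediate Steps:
I(w) = -39 + 89*w/182 (I(w) = -7 + (w/(-91) + w/(((w + w)/(w - 64)))) = -7 + (w*(-1/91) + w/(((2*w)/(-64 + w)))) = -7 + (-w/91 + w/((2*w/(-64 + w)))) = -7 + (-w/91 + w*((-64 + w)/(2*w))) = -7 + (-w/91 + (-32 + w/2)) = -7 + (-32 + 89*w/182) = -39 + 89*w/182)
9885 - I(-15 + 106) = 9885 - (-39 + 89*(-15 + 106)/182) = 9885 - (-39 + (89/182)*91) = 9885 - (-39 + 89/2) = 9885 - 1*11/2 = 9885 - 11/2 = 19759/2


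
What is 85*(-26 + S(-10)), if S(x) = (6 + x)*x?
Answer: 1190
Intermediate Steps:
S(x) = x*(6 + x)
85*(-26 + S(-10)) = 85*(-26 - 10*(6 - 10)) = 85*(-26 - 10*(-4)) = 85*(-26 + 40) = 85*14 = 1190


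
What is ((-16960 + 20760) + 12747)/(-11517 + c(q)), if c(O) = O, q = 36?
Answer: -16547/11481 ≈ -1.4412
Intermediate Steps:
((-16960 + 20760) + 12747)/(-11517 + c(q)) = ((-16960 + 20760) + 12747)/(-11517 + 36) = (3800 + 12747)/(-11481) = 16547*(-1/11481) = -16547/11481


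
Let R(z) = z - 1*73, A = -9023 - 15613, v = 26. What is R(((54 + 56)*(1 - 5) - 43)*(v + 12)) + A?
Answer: -43063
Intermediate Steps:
A = -24636
R(z) = -73 + z (R(z) = z - 73 = -73 + z)
R(((54 + 56)*(1 - 5) - 43)*(v + 12)) + A = (-73 + ((54 + 56)*(1 - 5) - 43)*(26 + 12)) - 24636 = (-73 + (110*(-4) - 43)*38) - 24636 = (-73 + (-440 - 43)*38) - 24636 = (-73 - 483*38) - 24636 = (-73 - 18354) - 24636 = -18427 - 24636 = -43063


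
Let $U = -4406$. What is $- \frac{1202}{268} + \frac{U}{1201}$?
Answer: $- \frac{1312205}{160934} \approx -8.1537$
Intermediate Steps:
$- \frac{1202}{268} + \frac{U}{1201} = - \frac{1202}{268} - \frac{4406}{1201} = \left(-1202\right) \frac{1}{268} - \frac{4406}{1201} = - \frac{601}{134} - \frac{4406}{1201} = - \frac{1312205}{160934}$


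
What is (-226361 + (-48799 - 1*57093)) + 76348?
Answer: -255905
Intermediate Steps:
(-226361 + (-48799 - 1*57093)) + 76348 = (-226361 + (-48799 - 57093)) + 76348 = (-226361 - 105892) + 76348 = -332253 + 76348 = -255905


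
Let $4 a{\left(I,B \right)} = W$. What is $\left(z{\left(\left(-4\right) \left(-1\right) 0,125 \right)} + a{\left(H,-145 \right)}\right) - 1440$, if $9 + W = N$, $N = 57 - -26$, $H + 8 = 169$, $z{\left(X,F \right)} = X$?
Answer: $- \frac{2843}{2} \approx -1421.5$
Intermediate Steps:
$H = 161$ ($H = -8 + 169 = 161$)
$N = 83$ ($N = 57 + 26 = 83$)
$W = 74$ ($W = -9 + 83 = 74$)
$a{\left(I,B \right)} = \frac{37}{2}$ ($a{\left(I,B \right)} = \frac{1}{4} \cdot 74 = \frac{37}{2}$)
$\left(z{\left(\left(-4\right) \left(-1\right) 0,125 \right)} + a{\left(H,-145 \right)}\right) - 1440 = \left(\left(-4\right) \left(-1\right) 0 + \frac{37}{2}\right) - 1440 = \left(4 \cdot 0 + \frac{37}{2}\right) - 1440 = \left(0 + \frac{37}{2}\right) - 1440 = \frac{37}{2} - 1440 = - \frac{2843}{2}$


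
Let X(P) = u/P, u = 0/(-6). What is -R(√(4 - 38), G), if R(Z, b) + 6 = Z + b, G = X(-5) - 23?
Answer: 29 - I*√34 ≈ 29.0 - 5.831*I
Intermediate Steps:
u = 0 (u = 0*(-⅙) = 0)
X(P) = 0 (X(P) = 0/P = 0)
G = -23 (G = 0 - 23 = -23)
R(Z, b) = -6 + Z + b (R(Z, b) = -6 + (Z + b) = -6 + Z + b)
-R(√(4 - 38), G) = -(-6 + √(4 - 38) - 23) = -(-6 + √(-34) - 23) = -(-6 + I*√34 - 23) = -(-29 + I*√34) = 29 - I*√34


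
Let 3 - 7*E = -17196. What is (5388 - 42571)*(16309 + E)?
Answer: -697776178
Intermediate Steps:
E = 2457 (E = 3/7 - ⅐*(-17196) = 3/7 + 17196/7 = 2457)
(5388 - 42571)*(16309 + E) = (5388 - 42571)*(16309 + 2457) = -37183*18766 = -697776178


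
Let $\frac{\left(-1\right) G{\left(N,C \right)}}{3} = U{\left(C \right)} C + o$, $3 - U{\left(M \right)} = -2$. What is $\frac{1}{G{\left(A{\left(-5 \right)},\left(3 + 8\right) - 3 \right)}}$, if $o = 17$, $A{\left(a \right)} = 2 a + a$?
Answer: $- \frac{1}{171} \approx -0.005848$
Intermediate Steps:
$U{\left(M \right)} = 5$ ($U{\left(M \right)} = 3 - -2 = 3 + 2 = 5$)
$A{\left(a \right)} = 3 a$
$G{\left(N,C \right)} = -51 - 15 C$ ($G{\left(N,C \right)} = - 3 \left(5 C + 17\right) = - 3 \left(17 + 5 C\right) = -51 - 15 C$)
$\frac{1}{G{\left(A{\left(-5 \right)},\left(3 + 8\right) - 3 \right)}} = \frac{1}{-51 - 15 \left(\left(3 + 8\right) - 3\right)} = \frac{1}{-51 - 15 \left(11 - 3\right)} = \frac{1}{-51 - 120} = \frac{1}{-171} = - \frac{1}{171}$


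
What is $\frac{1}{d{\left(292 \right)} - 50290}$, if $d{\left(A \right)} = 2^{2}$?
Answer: $- \frac{1}{50286} \approx -1.9886 \cdot 10^{-5}$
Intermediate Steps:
$d{\left(A \right)} = 4$
$\frac{1}{d{\left(292 \right)} - 50290} = \frac{1}{4 - 50290} = \frac{1}{-50286} = - \frac{1}{50286}$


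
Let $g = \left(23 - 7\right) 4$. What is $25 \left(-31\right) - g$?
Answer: $-839$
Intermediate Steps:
$g = 64$ ($g = 16 \cdot 4 = 64$)
$25 \left(-31\right) - g = 25 \left(-31\right) - 64 = -775 - 64 = -839$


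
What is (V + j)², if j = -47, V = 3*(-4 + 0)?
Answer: 3481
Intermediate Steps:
V = -12 (V = 3*(-4) = -12)
(V + j)² = (-12 - 47)² = (-59)² = 3481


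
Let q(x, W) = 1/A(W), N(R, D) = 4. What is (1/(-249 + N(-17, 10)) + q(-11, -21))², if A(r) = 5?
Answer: 2304/60025 ≈ 0.038384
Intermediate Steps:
q(x, W) = ⅕ (q(x, W) = 1/5 = ⅕)
(1/(-249 + N(-17, 10)) + q(-11, -21))² = (1/(-249 + 4) + ⅕)² = (1/(-245) + ⅕)² = (-1/245 + ⅕)² = (48/245)² = 2304/60025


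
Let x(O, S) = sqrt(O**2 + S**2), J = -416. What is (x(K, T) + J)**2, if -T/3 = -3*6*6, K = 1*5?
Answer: (416 - sqrt(105001))**2 ≈ 8456.9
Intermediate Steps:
K = 5
T = 324 (T = -3*(-3*6)*6 = -(-54)*6 = -3*(-108) = 324)
(x(K, T) + J)**2 = (sqrt(5**2 + 324**2) - 416)**2 = (sqrt(25 + 104976) - 416)**2 = (sqrt(105001) - 416)**2 = (-416 + sqrt(105001))**2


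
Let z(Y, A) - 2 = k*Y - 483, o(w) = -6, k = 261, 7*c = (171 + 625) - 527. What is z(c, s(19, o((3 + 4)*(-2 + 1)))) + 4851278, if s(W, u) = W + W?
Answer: 34025788/7 ≈ 4.8608e+6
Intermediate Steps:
c = 269/7 (c = ((171 + 625) - 527)/7 = (796 - 527)/7 = (1/7)*269 = 269/7 ≈ 38.429)
s(W, u) = 2*W
z(Y, A) = -481 + 261*Y (z(Y, A) = 2 + (261*Y - 483) = 2 + (-483 + 261*Y) = -481 + 261*Y)
z(c, s(19, o((3 + 4)*(-2 + 1)))) + 4851278 = (-481 + 261*(269/7)) + 4851278 = (-481 + 70209/7) + 4851278 = 66842/7 + 4851278 = 34025788/7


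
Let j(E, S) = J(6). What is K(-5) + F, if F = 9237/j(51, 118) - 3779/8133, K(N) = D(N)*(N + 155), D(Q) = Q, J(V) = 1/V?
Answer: 444643597/8133 ≈ 54672.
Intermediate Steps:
J(V) = 1/V
j(E, S) = 1/6
K(N) = N*(155 + N) (K(N) = N*(N + 155) = N*(155 + N))
F = 450743347/8133 (F = 9237/(1/6) - 3779/8133 = 9237*6 - 3779*1/8133 = 55422 - 3779/8133 = 450743347/8133 ≈ 55422.)
K(-5) + F = -5*(155 - 5) + 450743347/8133 = -5*150 + 450743347/8133 = -750 + 450743347/8133 = 444643597/8133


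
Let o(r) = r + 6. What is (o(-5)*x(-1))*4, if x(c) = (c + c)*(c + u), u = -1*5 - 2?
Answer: 64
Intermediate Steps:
u = -7 (u = -5 - 2 = -7)
x(c) = 2*c*(-7 + c) (x(c) = (c + c)*(c - 7) = (2*c)*(-7 + c) = 2*c*(-7 + c))
o(r) = 6 + r
(o(-5)*x(-1))*4 = ((6 - 5)*(2*(-1)*(-7 - 1)))*4 = (1*(2*(-1)*(-8)))*4 = (1*16)*4 = 16*4 = 64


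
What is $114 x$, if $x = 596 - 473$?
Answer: $14022$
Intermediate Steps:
$x = 123$ ($x = 596 - 473 = 123$)
$114 x = 114 \cdot 123 = 14022$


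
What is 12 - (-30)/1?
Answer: 42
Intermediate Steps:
12 - (-30)/1 = 12 - (-30) = 12 - 10*(-3) = 12 + 30 = 42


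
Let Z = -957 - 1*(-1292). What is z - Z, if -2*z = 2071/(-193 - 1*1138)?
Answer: -889699/2662 ≈ -334.22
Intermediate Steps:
z = 2071/2662 (z = -2071/(2*(-193 - 1*1138)) = -2071/(2*(-193 - 1138)) = -2071/(2*(-1331)) = -2071*(-1)/(2*1331) = -1/2*(-2071/1331) = 2071/2662 ≈ 0.77799)
Z = 335 (Z = -957 + 1292 = 335)
z - Z = 2071/2662 - 1*335 = 2071/2662 - 335 = -889699/2662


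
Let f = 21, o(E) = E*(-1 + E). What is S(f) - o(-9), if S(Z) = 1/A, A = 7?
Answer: -629/7 ≈ -89.857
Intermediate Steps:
S(Z) = ⅐ (S(Z) = 1/7 = ⅐)
S(f) - o(-9) = ⅐ - (-9)*(-1 - 9) = ⅐ - (-9)*(-10) = ⅐ - 1*90 = ⅐ - 90 = -629/7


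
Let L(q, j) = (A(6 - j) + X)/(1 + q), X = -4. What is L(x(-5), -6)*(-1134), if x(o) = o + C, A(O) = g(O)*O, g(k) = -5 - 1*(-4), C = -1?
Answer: -18144/5 ≈ -3628.8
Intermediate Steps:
g(k) = -1 (g(k) = -5 + 4 = -1)
A(O) = -O
x(o) = -1 + o (x(o) = o - 1 = -1 + o)
L(q, j) = (-10 + j)/(1 + q) (L(q, j) = (-(6 - j) - 4)/(1 + q) = ((-6 + j) - 4)/(1 + q) = (-10 + j)/(1 + q))
L(x(-5), -6)*(-1134) = ((-10 - 6)/(1 + (-1 - 5)))*(-1134) = (-16/(1 - 6))*(-1134) = (-16/(-5))*(-1134) = -⅕*(-16)*(-1134) = (16/5)*(-1134) = -18144/5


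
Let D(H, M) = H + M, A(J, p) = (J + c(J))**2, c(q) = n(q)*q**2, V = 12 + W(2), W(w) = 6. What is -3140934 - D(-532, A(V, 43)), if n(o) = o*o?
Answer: -11026880438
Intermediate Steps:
n(o) = o**2
V = 18 (V = 12 + 6 = 18)
c(q) = q**4 (c(q) = q**2*q**2 = q**4)
A(J, p) = (J + J**4)**2
-3140934 - D(-532, A(V, 43)) = -3140934 - (-532 + 18**2*(1 + 18**3)**2) = -3140934 - (-532 + 324*(1 + 5832)**2) = -3140934 - (-532 + 324*5833**2) = -3140934 - (-532 + 324*34023889) = -3140934 - (-532 + 11023740036) = -3140934 - 1*11023739504 = -3140934 - 11023739504 = -11026880438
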